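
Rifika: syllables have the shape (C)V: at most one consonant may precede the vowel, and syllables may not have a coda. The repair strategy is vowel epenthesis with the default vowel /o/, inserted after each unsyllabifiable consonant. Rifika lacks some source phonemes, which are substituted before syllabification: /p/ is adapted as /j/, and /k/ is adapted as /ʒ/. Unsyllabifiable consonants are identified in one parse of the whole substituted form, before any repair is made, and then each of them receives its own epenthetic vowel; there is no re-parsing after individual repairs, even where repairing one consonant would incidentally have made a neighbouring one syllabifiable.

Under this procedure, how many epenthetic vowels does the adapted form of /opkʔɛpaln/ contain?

After substitution the input is /ojʒʔɛjaln/.
The unsyllabifiable consonants are /j/, /ʒ/, /l/, /n/; each receives one epenthetic vowel.

4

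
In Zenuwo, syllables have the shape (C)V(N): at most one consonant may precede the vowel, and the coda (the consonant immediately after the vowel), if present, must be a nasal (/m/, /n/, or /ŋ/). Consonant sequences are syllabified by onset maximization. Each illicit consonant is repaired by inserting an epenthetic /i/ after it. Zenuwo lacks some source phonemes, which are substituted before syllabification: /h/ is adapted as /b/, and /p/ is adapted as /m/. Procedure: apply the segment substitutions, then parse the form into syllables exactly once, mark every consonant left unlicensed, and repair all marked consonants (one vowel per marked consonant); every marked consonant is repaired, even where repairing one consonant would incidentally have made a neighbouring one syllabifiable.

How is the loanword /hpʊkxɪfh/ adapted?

bimʊkixɪfibi

Substitution: /h/ → /b/, /p/ → /m/, giving /bmʊkxɪfb/.
Syllabifying with onset maximization leaves /b/, /k/, /f/, /b/ stranded (only a nasal (/m/, /n/, or /ŋ/) is licensed in coda position; onsets are limited to one consonant).
Epenthesis after each stranded consonant: /b/ → /bi/, /k/ → /ki/, /f/ → /fi/, /b/ → /bi/.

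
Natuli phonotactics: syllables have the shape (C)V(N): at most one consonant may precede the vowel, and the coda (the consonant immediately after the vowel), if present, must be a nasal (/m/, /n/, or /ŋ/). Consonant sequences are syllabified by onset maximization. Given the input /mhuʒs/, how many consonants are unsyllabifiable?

Under (C)V(N), the unsyllabifiable consonants are /m/, /ʒ/, /s/ (only a nasal (/m/, /n/, or /ŋ/) is licensed in coda position; onsets are limited to one consonant).

3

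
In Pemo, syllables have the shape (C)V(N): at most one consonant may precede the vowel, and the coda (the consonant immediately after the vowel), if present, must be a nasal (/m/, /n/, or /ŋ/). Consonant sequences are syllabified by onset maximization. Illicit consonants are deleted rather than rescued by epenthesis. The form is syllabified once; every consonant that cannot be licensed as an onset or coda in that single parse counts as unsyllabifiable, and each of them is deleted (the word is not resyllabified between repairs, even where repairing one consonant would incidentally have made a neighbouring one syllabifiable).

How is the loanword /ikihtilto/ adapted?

Under (C)V(N), the unsyllabifiable consonants are /h/, /l/ (only a nasal (/m/, /n/, or /ŋ/) is licensed in coda position; onsets are limited to one consonant).
Deletion applies to /h/, /l/.

ikitito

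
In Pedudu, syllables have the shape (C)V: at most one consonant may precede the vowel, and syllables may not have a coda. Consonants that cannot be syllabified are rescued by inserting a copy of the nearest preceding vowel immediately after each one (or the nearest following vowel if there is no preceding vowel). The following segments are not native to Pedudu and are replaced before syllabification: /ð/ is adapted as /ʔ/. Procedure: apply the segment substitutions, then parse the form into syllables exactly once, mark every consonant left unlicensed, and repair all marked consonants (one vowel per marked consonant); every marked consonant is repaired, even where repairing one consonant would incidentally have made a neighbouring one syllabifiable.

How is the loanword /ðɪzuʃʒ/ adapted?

ʔɪzuʃuʒu

Substitution: /ð/ → /ʔ/, giving /ʔɪzuʃʒ/.
Syllabifying with onset maximization leaves /ʃ/, /ʒ/ stranded (no codas are permitted; onsets are limited to one consonant).
Each unlicensed consonant becomes the onset of a new syllable: /ʃ/ → /ʃu/, /ʒ/ → /ʒu/.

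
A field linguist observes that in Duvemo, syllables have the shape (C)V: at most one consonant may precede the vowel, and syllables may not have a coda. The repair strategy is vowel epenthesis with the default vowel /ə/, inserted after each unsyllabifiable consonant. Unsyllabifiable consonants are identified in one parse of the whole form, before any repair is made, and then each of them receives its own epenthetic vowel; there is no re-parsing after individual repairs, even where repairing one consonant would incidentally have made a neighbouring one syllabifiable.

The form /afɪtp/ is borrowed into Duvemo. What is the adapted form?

afɪtəpə

The consonants /t/, /p/ cannot be parsed into a legal (C)V syllable (no codas are permitted; onsets are limited to one consonant).
Epenthesis after each stranded consonant: /t/ → /tə/, /p/ → /pə/.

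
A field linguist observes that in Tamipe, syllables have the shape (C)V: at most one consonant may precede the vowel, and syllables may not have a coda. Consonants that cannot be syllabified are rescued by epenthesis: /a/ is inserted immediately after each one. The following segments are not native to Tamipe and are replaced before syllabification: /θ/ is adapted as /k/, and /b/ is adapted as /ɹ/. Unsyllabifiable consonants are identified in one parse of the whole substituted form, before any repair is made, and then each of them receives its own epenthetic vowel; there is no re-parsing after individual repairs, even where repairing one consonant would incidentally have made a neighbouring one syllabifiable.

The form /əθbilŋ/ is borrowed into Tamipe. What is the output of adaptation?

Substitution: /θ/ → /k/, /b/ → /ɹ/, giving /əkɹilŋ/.
Under (C)V, the unsyllabifiable consonants are /k/, /l/, /ŋ/ (no codas are permitted; onsets are limited to one consonant).
Epenthesis after each stranded consonant: /k/ → /ka/, /l/ → /la/, /ŋ/ → /ŋa/.

əkaɹilaŋa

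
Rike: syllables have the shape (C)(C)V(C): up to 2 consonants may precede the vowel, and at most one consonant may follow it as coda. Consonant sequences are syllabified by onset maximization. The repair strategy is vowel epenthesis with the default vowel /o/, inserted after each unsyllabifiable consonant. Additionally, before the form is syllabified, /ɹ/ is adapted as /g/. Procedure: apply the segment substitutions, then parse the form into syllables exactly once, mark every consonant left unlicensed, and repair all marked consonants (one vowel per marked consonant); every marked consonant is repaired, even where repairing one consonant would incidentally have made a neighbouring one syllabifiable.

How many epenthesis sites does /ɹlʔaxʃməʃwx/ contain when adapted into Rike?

After substitution the input is /glʔaxʃməʃwx/.
The unsyllabifiable consonants are /g/, /w/, /x/; each receives one epenthetic vowel.

3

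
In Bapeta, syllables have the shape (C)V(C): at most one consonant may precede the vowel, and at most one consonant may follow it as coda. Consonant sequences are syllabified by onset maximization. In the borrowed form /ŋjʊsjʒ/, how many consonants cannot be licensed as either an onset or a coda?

3

Under (C)V(C), the unsyllabifiable consonants are /ŋ/, /j/, /ʒ/ (at most one coda consonant is licensed; onsets are limited to one consonant).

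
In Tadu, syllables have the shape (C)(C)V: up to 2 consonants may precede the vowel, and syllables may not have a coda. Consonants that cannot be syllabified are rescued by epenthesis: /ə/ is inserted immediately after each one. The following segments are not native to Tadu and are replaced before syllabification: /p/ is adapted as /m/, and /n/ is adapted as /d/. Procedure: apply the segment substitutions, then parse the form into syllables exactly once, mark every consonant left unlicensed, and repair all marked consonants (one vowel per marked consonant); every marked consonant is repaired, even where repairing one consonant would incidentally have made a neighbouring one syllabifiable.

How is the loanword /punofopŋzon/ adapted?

mudofoməŋzodə

Substitution: /p/ → /m/, /n/ → /d/, giving /mudofomŋzod/.
The consonants /m/, /d/ cannot be parsed into a legal (C)(C)V syllable (no codas are permitted; onsets may contain at most 2 consonants).
Each unlicensed consonant becomes the onset of a new syllable: /m/ → /mə/, /d/ → /də/.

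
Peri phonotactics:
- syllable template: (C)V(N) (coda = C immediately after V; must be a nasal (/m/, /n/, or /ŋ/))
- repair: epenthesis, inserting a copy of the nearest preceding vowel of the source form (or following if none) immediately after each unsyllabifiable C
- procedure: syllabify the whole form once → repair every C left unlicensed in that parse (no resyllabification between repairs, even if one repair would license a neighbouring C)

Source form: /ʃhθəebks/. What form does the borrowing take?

Syllabifying with onset maximization leaves /ʃ/, /h/, /b/, /k/, /s/ stranded (only a nasal (/m/, /n/, or /ŋ/) is licensed in coda position; onsets are limited to one consonant).
Epenthesis after each stranded consonant: /ʃ/ → /ʃə/, /h/ → /hə/, /b/ → /be/, /k/ → /ke/, /s/ → /se/.

ʃəhəθəebekese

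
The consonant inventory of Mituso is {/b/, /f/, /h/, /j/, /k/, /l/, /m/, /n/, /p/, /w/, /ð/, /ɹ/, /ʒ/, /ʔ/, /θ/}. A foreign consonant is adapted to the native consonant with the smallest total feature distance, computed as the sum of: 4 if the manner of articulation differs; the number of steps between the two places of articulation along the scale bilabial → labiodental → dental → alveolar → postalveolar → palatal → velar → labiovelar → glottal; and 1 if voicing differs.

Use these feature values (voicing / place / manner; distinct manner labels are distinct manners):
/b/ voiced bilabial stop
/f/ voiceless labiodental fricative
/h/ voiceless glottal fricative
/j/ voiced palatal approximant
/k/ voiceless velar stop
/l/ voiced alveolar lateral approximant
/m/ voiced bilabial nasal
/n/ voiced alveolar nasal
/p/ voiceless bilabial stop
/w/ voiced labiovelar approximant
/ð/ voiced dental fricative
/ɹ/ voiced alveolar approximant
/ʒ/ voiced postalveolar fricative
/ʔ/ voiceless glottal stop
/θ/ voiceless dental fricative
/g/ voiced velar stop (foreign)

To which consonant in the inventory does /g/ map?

/k/ is closest: same manner (stop), place distance 0 (velar→velar), voicing differs (+1); total 1. Next closest is /ʔ/ at distance 3.

k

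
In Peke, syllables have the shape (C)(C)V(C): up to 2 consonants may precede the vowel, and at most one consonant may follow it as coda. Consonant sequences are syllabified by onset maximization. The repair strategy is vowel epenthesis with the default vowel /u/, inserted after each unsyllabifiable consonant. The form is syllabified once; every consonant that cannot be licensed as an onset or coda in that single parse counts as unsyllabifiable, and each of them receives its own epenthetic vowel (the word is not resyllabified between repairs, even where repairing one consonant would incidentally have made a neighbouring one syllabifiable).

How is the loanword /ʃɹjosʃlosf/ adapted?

ʃuɹjosʃlosfu

Syllabifying with onset maximization leaves /ʃ/, /f/ stranded (at most one coda consonant is licensed; onsets may contain at most 2 consonants).
Each unlicensed consonant becomes the onset of a new syllable: /ʃ/ → /ʃu/, /f/ → /fu/.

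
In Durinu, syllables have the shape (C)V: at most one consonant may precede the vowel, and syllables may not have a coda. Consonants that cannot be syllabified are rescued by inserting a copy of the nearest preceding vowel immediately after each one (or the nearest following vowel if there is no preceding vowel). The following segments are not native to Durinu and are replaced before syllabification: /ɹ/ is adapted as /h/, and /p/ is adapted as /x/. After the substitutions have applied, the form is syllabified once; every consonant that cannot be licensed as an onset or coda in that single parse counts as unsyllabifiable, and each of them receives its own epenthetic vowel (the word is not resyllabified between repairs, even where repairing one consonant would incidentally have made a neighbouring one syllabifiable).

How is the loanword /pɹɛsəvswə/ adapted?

xɛhɛsəvəsəwə

Substitution: /p/ → /x/, /ɹ/ → /h/, giving /xhɛsəvswə/.
The consonants /x/, /v/, /s/ cannot be parsed into a legal (C)V syllable (no codas are permitted; onsets are limited to one consonant).
Inserting the epenthetic vowel yields /x/ → /xɛ/, /v/ → /və/, /s/ → /sə/.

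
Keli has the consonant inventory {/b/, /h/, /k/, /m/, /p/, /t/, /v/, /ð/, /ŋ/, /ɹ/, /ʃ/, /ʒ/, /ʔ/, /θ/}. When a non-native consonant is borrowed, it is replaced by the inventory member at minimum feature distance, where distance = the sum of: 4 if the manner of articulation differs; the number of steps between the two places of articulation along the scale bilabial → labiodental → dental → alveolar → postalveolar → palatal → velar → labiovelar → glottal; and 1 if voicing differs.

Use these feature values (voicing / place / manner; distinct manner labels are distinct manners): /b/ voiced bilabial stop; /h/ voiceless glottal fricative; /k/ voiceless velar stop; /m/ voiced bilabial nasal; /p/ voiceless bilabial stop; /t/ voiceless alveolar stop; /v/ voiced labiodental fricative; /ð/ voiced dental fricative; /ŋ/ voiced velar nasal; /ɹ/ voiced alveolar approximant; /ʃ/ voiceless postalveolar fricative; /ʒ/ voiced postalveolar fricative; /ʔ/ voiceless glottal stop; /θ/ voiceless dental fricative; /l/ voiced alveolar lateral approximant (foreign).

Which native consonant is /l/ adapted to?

ɹ

/ɹ/ is closest: manner differs (lateral approximant→approximant, +4), place distance 0 (alveolar→alveolar), same voicing; total 4. Next closest is /t/ at distance 5.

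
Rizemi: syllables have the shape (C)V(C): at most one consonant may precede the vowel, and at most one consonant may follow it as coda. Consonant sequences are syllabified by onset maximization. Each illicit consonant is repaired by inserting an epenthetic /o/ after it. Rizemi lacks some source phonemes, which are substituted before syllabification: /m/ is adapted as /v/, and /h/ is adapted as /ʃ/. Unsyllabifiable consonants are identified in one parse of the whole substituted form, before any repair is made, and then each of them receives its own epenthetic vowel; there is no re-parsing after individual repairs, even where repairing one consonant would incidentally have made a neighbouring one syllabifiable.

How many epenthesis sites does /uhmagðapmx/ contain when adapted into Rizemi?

After substitution the input is /uʃvagðapvx/.
The unsyllabifiable consonants are /v/, /x/; each receives one epenthetic vowel.

2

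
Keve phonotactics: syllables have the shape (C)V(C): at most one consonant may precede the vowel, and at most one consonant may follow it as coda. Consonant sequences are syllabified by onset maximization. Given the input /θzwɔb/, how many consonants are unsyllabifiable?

Syllabifying with onset maximization leaves /θ/, /z/ stranded (at most one coda consonant is licensed; onsets are limited to one consonant).

2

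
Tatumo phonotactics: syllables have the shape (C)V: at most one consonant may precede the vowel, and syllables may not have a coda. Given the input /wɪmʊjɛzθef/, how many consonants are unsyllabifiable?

The consonants /z/, /f/ cannot be parsed into a legal (C)V syllable (no codas are permitted; onsets are limited to one consonant).

2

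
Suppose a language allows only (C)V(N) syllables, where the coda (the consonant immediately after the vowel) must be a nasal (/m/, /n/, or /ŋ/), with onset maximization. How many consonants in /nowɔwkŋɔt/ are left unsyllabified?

Under (C)V(N), the unsyllabifiable consonants are /w/, /k/, /t/ (only a nasal (/m/, /n/, or /ŋ/) is licensed in coda position; onsets are limited to one consonant).

3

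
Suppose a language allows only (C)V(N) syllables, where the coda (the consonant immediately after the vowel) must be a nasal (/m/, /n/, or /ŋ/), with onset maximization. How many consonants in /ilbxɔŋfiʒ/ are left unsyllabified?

The consonants /l/, /b/, /ʒ/ cannot be parsed into a legal (C)V(N) syllable (only a nasal (/m/, /n/, or /ŋ/) is licensed in coda position; onsets are limited to one consonant).

3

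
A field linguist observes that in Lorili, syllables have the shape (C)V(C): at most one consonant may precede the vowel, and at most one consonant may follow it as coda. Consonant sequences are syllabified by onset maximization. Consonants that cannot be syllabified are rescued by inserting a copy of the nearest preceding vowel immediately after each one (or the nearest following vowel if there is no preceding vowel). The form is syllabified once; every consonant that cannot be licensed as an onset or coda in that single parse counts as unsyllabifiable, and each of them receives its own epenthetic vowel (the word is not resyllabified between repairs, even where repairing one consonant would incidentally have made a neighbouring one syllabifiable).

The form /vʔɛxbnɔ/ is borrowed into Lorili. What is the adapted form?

vɛʔɛxbɛnɔ

Syllabifying with onset maximization leaves /v/, /b/ stranded (at most one coda consonant is licensed; onsets are limited to one consonant).
Inserting the epenthetic vowel yields /v/ → /vɛ/, /b/ → /bɛ/.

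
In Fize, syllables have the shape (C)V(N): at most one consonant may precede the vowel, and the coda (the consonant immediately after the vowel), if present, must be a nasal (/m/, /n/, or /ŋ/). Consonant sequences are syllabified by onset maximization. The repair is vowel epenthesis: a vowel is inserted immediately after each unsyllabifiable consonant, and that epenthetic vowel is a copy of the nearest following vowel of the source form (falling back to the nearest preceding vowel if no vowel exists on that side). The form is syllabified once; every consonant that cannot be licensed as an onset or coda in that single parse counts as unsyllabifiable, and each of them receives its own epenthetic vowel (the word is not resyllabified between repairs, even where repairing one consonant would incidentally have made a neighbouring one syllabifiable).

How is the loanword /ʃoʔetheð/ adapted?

ʃoʔeteheðe

The consonants /t/, /ð/ cannot be parsed into a legal (C)V(N) syllable (only a nasal (/m/, /n/, or /ŋ/) is licensed in coda position; onsets are limited to one consonant).
Inserting the epenthetic vowel yields /t/ → /te/, /ð/ → /ðe/.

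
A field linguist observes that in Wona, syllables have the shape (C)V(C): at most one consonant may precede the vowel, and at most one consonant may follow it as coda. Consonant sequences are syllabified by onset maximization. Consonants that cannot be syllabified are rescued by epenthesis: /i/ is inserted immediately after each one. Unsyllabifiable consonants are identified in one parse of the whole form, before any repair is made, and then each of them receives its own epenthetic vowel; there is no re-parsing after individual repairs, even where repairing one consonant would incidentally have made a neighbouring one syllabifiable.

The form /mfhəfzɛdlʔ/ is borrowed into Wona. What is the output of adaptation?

mifihəfzɛdliʔi

Syllabifying with onset maximization leaves /m/, /f/, /l/, /ʔ/ stranded (at most one coda consonant is licensed; onsets are limited to one consonant).
Inserting the epenthetic vowel yields /m/ → /mi/, /f/ → /fi/, /l/ → /li/, /ʔ/ → /ʔi/.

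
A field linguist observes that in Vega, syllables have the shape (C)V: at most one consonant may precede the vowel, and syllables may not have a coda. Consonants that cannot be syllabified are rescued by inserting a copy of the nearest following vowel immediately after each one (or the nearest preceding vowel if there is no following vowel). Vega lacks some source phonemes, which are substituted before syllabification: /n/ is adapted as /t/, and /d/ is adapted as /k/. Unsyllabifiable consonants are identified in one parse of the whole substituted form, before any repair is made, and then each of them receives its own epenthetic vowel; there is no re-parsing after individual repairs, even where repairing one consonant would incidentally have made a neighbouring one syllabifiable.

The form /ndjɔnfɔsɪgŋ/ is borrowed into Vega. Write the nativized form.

tɔkɔjɔtɔfɔsɪgɪŋɪ

Substitution: /n/ → /t/, /d/ → /k/, giving /tkjɔtfɔsɪgŋ/.
Syllabifying with onset maximization leaves /t/, /k/, /t/, /g/, /ŋ/ stranded (no codas are permitted; onsets are limited to one consonant).
Epenthesis after each stranded consonant: /t/ → /tɔ/, /k/ → /kɔ/, /t/ → /tɔ/, /g/ → /gɪ/, /ŋ/ → /ŋɪ/.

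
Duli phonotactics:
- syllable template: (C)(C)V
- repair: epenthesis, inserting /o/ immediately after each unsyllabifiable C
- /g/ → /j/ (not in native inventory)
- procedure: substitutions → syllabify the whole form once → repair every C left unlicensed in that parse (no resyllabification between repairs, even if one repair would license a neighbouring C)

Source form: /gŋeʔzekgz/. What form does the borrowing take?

Substitution: /g/ → /j/, giving /jŋeʔzekjz/.
The consonants /k/, /j/, /z/ cannot be parsed into a legal (C)(C)V syllable (no codas are permitted; onsets may contain at most 2 consonants).
Inserting the epenthetic vowel yields /k/ → /ko/, /j/ → /jo/, /z/ → /zo/.

jŋeʔzekojozo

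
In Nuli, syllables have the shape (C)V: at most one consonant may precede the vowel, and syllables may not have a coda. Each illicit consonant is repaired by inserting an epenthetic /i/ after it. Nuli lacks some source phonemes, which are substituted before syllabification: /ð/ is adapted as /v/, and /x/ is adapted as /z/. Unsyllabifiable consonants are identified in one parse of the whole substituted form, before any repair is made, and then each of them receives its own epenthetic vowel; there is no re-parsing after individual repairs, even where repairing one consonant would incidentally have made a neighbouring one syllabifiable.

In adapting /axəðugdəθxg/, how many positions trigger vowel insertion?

After substitution the input is /azəvugdəθzg/.
The unsyllabifiable consonants are /g/, /θ/, /z/, /g/; each receives one epenthetic vowel.

4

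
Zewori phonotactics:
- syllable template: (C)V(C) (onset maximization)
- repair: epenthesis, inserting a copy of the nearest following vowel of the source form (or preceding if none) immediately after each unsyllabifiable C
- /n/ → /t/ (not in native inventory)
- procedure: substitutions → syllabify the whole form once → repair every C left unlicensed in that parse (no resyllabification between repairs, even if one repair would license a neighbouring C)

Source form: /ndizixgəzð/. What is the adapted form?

tidizixgəzðə

Substitution: /n/ → /t/, giving /tdizixgəzð/.
The consonants /t/, /ð/ cannot be parsed into a legal (C)V(C) syllable (at most one coda consonant is licensed; onsets are limited to one consonant).
Epenthesis after each stranded consonant: /t/ → /ti/, /ð/ → /ðə/.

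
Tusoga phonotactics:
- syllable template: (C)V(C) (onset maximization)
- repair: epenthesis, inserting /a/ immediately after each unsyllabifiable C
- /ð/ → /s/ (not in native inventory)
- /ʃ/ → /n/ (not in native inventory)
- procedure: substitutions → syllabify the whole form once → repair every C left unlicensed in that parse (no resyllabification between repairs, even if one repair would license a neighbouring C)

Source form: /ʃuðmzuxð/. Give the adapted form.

nusmazuxsa

Substitution: /ʃ/ → /n/, /ð/ → /s/, giving /nusmzuxs/.
Syllabifying with onset maximization leaves /m/, /s/ stranded (at most one coda consonant is licensed; onsets are limited to one consonant).
Inserting the epenthetic vowel yields /m/ → /ma/, /s/ → /sa/.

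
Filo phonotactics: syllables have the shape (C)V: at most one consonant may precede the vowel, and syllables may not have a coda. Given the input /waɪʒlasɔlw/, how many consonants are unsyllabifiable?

Syllabifying with onset maximization leaves /ʒ/, /l/, /w/ stranded (no codas are permitted; onsets are limited to one consonant).

3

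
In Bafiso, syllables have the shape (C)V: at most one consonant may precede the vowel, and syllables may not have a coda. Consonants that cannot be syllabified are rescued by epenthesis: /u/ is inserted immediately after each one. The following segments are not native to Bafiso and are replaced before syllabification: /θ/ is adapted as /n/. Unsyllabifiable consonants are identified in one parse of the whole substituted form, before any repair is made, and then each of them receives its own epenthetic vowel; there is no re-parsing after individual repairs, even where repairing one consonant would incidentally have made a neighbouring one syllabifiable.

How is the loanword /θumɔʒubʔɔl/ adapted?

Substitution: /θ/ → /n/, giving /numɔʒubʔɔl/.
Under (C)V, the unsyllabifiable consonants are /b/, /l/ (no codas are permitted; onsets are limited to one consonant).
Epenthesis after each stranded consonant: /b/ → /bu/, /l/ → /lu/.

numɔʒubuʔɔlu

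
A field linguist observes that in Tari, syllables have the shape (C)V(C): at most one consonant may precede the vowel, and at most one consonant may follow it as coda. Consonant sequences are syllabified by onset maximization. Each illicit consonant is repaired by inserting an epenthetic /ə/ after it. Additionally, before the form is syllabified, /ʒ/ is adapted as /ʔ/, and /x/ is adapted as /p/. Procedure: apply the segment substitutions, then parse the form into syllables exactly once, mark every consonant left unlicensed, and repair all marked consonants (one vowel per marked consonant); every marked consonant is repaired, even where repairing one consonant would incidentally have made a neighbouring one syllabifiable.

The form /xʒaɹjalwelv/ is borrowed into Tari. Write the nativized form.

Substitution: /x/ → /p/, /ʒ/ → /ʔ/, giving /pʔaɹjalwelv/.
The consonants /p/, /v/ cannot be parsed into a legal (C)V(C) syllable (at most one coda consonant is licensed; onsets are limited to one consonant).
Epenthesis after each stranded consonant: /p/ → /pə/, /v/ → /və/.

pəʔaɹjalwelvə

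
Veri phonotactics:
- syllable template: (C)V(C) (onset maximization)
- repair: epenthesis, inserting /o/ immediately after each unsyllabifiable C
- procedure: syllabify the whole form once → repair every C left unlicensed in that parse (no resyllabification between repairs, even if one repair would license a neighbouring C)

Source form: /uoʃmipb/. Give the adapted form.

Under (C)V(C), the unsyllabifiable consonants are /b/ (at most one coda consonant is licensed; onsets are limited to one consonant).
Epenthesis after each stranded consonant: /b/ → /bo/.

uoʃmipbo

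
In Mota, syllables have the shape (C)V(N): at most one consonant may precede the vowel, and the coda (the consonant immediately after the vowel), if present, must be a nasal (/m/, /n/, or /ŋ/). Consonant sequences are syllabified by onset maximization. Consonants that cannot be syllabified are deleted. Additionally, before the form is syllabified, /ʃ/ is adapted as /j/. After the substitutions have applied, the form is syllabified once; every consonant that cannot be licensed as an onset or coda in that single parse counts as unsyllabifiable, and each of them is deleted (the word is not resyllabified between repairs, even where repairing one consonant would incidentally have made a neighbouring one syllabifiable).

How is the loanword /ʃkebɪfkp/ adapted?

kebɪ

Substitution: /ʃ/ → /j/, giving /jkebɪfkp/.
The consonants /j/, /f/, /k/, /p/ cannot be parsed into a legal (C)V(N) syllable (only a nasal (/m/, /n/, or /ŋ/) is licensed in coda position; onsets are limited to one consonant).
Each unlicensed consonant is deleted: /j/, /f/, /k/, /p/.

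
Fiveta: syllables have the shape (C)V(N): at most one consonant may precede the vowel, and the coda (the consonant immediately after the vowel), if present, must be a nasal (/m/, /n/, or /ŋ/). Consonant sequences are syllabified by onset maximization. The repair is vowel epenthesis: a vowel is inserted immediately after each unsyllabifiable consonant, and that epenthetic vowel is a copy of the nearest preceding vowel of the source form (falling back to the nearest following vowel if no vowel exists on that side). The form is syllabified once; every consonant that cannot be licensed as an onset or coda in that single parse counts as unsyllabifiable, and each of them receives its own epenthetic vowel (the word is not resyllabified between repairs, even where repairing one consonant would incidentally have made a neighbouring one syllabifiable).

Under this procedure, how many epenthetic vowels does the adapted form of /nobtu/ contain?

1

The unsyllabifiable consonants are /b/; each receives one epenthetic vowel.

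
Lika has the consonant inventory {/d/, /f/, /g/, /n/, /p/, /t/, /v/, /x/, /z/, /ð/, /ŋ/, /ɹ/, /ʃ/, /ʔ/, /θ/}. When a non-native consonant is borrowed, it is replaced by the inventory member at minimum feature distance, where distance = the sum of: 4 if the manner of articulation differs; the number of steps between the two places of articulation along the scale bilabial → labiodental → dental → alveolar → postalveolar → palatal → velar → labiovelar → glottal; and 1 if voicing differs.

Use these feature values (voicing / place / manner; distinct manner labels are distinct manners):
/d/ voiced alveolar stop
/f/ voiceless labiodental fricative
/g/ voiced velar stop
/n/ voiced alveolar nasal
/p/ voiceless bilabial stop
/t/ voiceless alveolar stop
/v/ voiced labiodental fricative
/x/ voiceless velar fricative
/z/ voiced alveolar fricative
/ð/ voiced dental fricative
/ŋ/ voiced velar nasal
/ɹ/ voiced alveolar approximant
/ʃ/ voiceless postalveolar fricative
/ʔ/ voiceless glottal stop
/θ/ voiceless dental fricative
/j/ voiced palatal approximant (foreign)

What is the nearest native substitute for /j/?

ɹ

/ɹ/ is closest: same manner (approximant), place distance 2 (palatal→alveolar), same voicing; total 2. Next closest is /g/ at distance 5.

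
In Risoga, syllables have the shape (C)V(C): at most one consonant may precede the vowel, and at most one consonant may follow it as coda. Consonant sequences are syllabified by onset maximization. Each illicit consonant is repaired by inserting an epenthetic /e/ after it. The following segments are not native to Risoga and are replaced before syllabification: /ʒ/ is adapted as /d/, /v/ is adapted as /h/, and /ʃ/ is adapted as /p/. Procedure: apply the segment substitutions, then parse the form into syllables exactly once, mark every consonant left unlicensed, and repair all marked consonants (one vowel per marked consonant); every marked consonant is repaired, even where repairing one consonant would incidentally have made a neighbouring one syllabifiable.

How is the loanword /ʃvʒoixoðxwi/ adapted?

Substitution: /ʃ/ → /p/, /v/ → /h/, /ʒ/ → /d/, giving /phdoixoðxwi/.
Under (C)V(C), the unsyllabifiable consonants are /p/, /h/, /x/ (at most one coda consonant is licensed; onsets are limited to one consonant).
Each unlicensed consonant becomes the onset of a new syllable: /p/ → /pe/, /h/ → /he/, /x/ → /xe/.

pehedoixoðxewi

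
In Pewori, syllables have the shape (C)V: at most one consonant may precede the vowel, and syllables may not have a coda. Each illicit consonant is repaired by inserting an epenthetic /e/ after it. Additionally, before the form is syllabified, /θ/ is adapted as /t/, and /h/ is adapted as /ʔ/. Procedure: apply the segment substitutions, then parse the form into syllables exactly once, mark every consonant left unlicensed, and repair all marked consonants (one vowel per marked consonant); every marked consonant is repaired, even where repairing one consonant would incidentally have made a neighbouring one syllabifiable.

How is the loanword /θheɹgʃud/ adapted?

Substitution: /θ/ → /t/, /h/ → /ʔ/, giving /tʔeɹgʃud/.
Under (C)V, the unsyllabifiable consonants are /t/, /ɹ/, /g/, /d/ (no codas are permitted; onsets are limited to one consonant).
Inserting the epenthetic vowel yields /t/ → /te/, /ɹ/ → /ɹe/, /g/ → /ge/, /d/ → /de/.

teʔeɹegeʃude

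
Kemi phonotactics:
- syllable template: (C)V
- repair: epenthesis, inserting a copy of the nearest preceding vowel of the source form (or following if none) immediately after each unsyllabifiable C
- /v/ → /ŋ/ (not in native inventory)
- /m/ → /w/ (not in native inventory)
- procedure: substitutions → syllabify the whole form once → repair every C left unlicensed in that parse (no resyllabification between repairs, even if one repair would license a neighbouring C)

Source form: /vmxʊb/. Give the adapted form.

ŋʊwʊxʊbʊ

Substitution: /v/ → /ŋ/, /m/ → /w/, giving /ŋwxʊb/.
Under (C)V, the unsyllabifiable consonants are /ŋ/, /w/, /b/ (no codas are permitted; onsets are limited to one consonant).
Epenthesis after each stranded consonant: /ŋ/ → /ŋʊ/, /w/ → /wʊ/, /b/ → /bʊ/.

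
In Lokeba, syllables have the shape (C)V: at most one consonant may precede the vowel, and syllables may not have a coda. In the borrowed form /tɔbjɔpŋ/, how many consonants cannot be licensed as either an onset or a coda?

3

Under (C)V, the unsyllabifiable consonants are /b/, /p/, /ŋ/ (no codas are permitted; onsets are limited to one consonant).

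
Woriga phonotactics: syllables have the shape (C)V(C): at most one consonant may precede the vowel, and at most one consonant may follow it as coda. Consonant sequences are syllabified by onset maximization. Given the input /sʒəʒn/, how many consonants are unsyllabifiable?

2

Under (C)V(C), the unsyllabifiable consonants are /s/, /n/ (at most one coda consonant is licensed; onsets are limited to one consonant).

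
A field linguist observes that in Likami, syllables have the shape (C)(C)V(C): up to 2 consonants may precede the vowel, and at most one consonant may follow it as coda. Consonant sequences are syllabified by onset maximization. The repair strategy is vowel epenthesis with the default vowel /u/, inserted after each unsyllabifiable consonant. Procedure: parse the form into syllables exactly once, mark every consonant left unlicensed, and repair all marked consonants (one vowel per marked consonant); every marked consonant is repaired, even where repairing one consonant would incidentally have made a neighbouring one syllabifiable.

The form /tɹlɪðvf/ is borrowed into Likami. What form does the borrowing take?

Under (C)(C)V(C), the unsyllabifiable consonants are /t/, /v/, /f/ (at most one coda consonant is licensed; onsets may contain at most 2 consonants).
Epenthesis after each stranded consonant: /t/ → /tu/, /v/ → /vu/, /f/ → /fu/.

tuɹlɪðvufu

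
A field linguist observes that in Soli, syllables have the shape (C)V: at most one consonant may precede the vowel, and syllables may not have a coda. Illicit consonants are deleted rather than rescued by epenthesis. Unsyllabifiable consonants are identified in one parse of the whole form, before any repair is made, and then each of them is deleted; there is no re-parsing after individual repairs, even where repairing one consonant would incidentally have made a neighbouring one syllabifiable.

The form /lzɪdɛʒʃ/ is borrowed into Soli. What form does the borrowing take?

zɪdɛ

The consonants /l/, /ʒ/, /ʃ/ cannot be parsed into a legal (C)V syllable (no codas are permitted; onsets are limited to one consonant).
Each unlicensed consonant is deleted: /l/, /ʒ/, /ʃ/.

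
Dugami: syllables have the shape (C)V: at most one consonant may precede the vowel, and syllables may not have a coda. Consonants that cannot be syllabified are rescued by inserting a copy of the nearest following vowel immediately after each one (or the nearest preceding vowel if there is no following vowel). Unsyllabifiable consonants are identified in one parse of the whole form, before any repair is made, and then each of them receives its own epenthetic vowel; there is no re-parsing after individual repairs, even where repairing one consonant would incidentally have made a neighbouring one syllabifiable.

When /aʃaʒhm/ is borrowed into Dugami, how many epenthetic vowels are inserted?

The unsyllabifiable consonants are /ʒ/, /h/, /m/; each receives one epenthetic vowel.

3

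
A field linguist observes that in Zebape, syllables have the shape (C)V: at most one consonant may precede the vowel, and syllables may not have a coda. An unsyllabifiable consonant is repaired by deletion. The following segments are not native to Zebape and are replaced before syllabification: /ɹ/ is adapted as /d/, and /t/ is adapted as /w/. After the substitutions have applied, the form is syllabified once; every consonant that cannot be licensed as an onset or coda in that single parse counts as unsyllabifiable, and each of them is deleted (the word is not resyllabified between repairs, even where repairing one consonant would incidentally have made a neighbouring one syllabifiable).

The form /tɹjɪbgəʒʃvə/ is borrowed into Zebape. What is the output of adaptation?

Substitution: /t/ → /w/, /ɹ/ → /d/, giving /wdjɪbgəʒʃvə/.
Syllabifying with onset maximization leaves /w/, /d/, /b/, /ʒ/, /ʃ/ stranded (no codas are permitted; onsets are limited to one consonant).
Deletion applies to /w/, /d/, /b/, /ʒ/, /ʃ/.

jɪgəvə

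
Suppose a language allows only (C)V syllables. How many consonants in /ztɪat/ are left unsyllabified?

2

Syllabifying with onset maximization leaves /z/, /t/ stranded (no codas are permitted; onsets are limited to one consonant).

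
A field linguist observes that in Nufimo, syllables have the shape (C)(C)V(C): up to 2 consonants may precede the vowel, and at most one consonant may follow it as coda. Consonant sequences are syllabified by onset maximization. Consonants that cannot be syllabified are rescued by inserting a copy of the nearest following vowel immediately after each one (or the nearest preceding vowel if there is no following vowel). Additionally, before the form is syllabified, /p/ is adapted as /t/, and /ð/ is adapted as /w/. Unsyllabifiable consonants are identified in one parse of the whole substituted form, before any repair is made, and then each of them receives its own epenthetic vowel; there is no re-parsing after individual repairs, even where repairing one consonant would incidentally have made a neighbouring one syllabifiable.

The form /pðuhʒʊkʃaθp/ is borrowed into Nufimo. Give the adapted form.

twuhʒʊkʃaθta

Substitution: /p/ → /t/, /ð/ → /w/, giving /twuhʒʊkʃaθt/.
Syllabifying with onset maximization leaves /t/ stranded (at most one coda consonant is licensed; onsets may contain at most 2 consonants).
Each unlicensed consonant becomes the onset of a new syllable: /t/ → /ta/.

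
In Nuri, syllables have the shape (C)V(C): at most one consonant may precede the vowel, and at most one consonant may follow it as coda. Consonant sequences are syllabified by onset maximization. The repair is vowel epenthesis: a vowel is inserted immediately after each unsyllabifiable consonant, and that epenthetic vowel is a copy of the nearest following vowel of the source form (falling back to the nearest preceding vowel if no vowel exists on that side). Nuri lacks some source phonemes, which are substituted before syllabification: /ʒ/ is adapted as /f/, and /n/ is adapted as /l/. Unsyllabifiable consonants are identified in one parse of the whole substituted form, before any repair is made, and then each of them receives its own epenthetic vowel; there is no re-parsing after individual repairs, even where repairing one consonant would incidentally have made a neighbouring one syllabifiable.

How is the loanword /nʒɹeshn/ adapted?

Substitution: /n/ → /l/, /ʒ/ → /f/, giving /lfɹeshl/.
The consonants /l/, /f/, /h/, /l/ cannot be parsed into a legal (C)V(C) syllable (at most one coda consonant is licensed; onsets are limited to one consonant).
Epenthesis after each stranded consonant: /l/ → /le/, /f/ → /fe/, /h/ → /he/, /l/ → /le/.

lefeɹeshele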